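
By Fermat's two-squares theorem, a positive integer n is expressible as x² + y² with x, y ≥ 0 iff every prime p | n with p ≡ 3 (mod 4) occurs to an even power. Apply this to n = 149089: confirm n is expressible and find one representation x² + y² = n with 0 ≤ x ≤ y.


Step 1: Factor n = 149089 = 29 · 53 · 97.
Step 2: Check the mod-4 condition on each prime factor: 29 ≡ 1 (mod 4), exponent 1; 53 ≡ 1 (mod 4), exponent 1; 97 ≡ 1 (mod 4), exponent 1.
All primes ≡ 3 (mod 4) appear to even exponent (or don't appear), so by the two-squares theorem n IS expressible as a sum of two squares.
Step 3: Build a representation. Here n = 29 · 53 · 97 is a product of primes ≡ 1 (mod 4). Each prime p ≡ 1 (mod 4) is itself a sum of two squares; find a² by testing p − a² for a perfect square:
  29: 29 − 1² = 28, 29 − 2² = 25 = 5² ⇒ 29 = 2² + 5².
  53: 53 − 1² = 52, 53 − 2² = 49 = 7² ⇒ 53 = 2² + 7².
  97: 97 − 1² = 96, 97 − 2² = 93, 97 − 3² = 88, 97 − 4² = 81 = 9² ⇒ 97 = 4² + 9².
  Combine using the Brahmagupta–Fibonacci identity (a² + b²)(c² + d²) = (ac − bd)² + (ad + bc)² = (ac + bd)² + (ad − bc)²:
  29 · 53 = 1537: from (2² + 5²)(2² + 7²), take (2·2 − 5·7, 2·7 + 5·2) = (4 − 35, 14 + 10) = (-31, 24); dropping signs (only squares matter) gives (31, 24); check 31² + 24² = 961 + 576 = 1537 ✓.
  1537 · 97 = 149089: from (31² + 24²)(4² + 9²), take (31·4 − 24·9, 31·9 + 24·4) = (124 − 216, 279 + 96) = (-92, 375); dropping signs (only squares matter) gives (92, 375); check 92² + 375² = 8464 + 140625 = 149089 ✓.
Step 4: Order so x ≤ y and verify: 92² + 375² = 8464 + 140625 = 149089 = n. ✓

n = 149089 = 92² + 375² (one valid representation with x ≤ y).


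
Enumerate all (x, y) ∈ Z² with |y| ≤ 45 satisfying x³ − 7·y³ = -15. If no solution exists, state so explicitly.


The equation is x³ - 7y³ = -15. For fixed y, x³ = 7·y³ − 15, so a solution requires the RHS to be a perfect cube.
Strategy: iterate y from -45 to 45, compute RHS = 7·y³ − 15, and check whether it is a (positive or negative) perfect cube.
Check small values of y:
  y = 0: RHS = -15 is not a perfect cube.
  y = 1: RHS = -8 = (-2)³ ⇒ x = -2 works.
  y = -1: RHS = -22 is not a perfect cube.
  y = 2: RHS = 41 is not a perfect cube.
  y = -2: RHS = -71 is not a perfect cube.
  y = 3: RHS = 174 is not a perfect cube.
  y = -3: RHS = -204 is not a perfect cube.
Continuing, at y = -23: RHS = -85184 = (-44)³ ⇒ x = -44 works.
Searching the remaining y in |y| ≤ 45 finds no further solutions.
Collected solutions: (-2, 1), (-44, -23).

Solutions (with |y| ≤ 45): (-2, 1), (-44, -23).


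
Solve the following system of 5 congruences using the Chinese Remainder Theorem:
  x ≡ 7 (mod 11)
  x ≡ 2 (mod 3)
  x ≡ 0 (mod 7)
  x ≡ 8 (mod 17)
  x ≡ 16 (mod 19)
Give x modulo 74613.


Product of moduli M = 11 · 3 · 7 · 17 · 19 = 74613.
Merge one congruence at a time:
  Start: x ≡ 7 (mod 11).
  Combine with x ≡ 2 (mod 3); new modulus lcm = 33.
    Write x = 7 + 11·t and substitute into x ≡ 2 (mod 3): 11·t ≡ 2 − 7 = -5 (mod 3).
    Reduce coefficients mod 3: 2·t ≡ 1 (mod 3).
    The inverse of 2 mod 3 is 2 (since 2·2 = 4 = 1·3 + 1), so t ≡ 2·1 = 2 ≡ 2 (mod 3).
    Then x = 7 + 11·2 = 29, valid modulo lcm(11, 3) = 33: x ≡ 29 (mod 33).
  Combine with x ≡ 0 (mod 7); new modulus lcm = 231.
    Write x = 29 + 33·t and substitute into x ≡ 0 (mod 7): 33·t ≡ 0 − 29 = -29 (mod 7).
    Reduce coefficients mod 7: 5·t ≡ 6 (mod 7).
    The inverse of 5 mod 7 is 3 (since 5·3 = 15 = 2·7 + 1), so t ≡ 3·6 = 18 ≡ 4 (mod 7).
    Then x = 29 + 33·4 = 161, valid modulo lcm(33, 7) = 231: x ≡ 161 (mod 231).
  Combine with x ≡ 8 (mod 17); new modulus lcm = 3927.
    Write x = 161 + 231·t and substitute into x ≡ 8 (mod 17): 231·t ≡ 8 − 161 = -153 (mod 17).
    Reduce coefficients mod 17: 10·t ≡ 0 (mod 17).
    The inverse of 10 mod 17 is 12 (since 10·12 = 120 = 7·17 + 1), so t ≡ 12·0 = 0 ≡ 0 (mod 17).
    Then x = 161 + 231·0 = 161, valid modulo lcm(231, 17) = 3927: x ≡ 161 (mod 3927).
  Combine with x ≡ 16 (mod 19); new modulus lcm = 74613.
    Write x = 161 + 3927·t and substitute into x ≡ 16 (mod 19): 3927·t ≡ 16 − 161 = -145 (mod 19).
    Reduce coefficients mod 19: 13·t ≡ 7 (mod 19).
    The inverse of 13 mod 19 is 3 (since 13·3 = 39 = 2·19 + 1), so t ≡ 3·7 = 21 ≡ 2 (mod 19).
    Then x = 161 + 3927·2 = 8015, valid modulo lcm(3927, 19) = 74613: x ≡ 8015 (mod 74613).
Verify against each original: 8015 mod 11 = 7, 8015 mod 3 = 2, 8015 mod 7 = 0, 8015 mod 17 = 8, 8015 mod 19 = 16.

x ≡ 8015 (mod 74613).


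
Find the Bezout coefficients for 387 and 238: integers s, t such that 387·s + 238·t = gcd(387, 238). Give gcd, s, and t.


Euclidean algorithm on (387, 238) — divide until remainder is 0:
  387 = 1 · 238 + 149
  238 = 1 · 149 + 89
  149 = 1 · 89 + 60
  89 = 1 · 60 + 29
  60 = 2 · 29 + 2
  29 = 14 · 2 + 1
  2 = 2 · 1 + 0
gcd(387, 238) = 1.
Track Bezout coefficients alongside the remainders: start with r₀ = 387 = a·1 + b·0 (s = 1, t = 0) and r₁ = 238 = a·0 + b·1 (s = 0, t = 1); each new remainder r_{k+1} = r_{k-1} − q_k·r_k inherits s_{k+1} = s_{k-1} − q_k·s_k, t_{k+1} = t_{k-1} − q_k·t_k, so r_k = a·s_k + b·t_k at every step:
  q = 1: r = 149, s = 1 − 1·0 = 1, t = 0 − 1·1 = -1  (check: 387·1 + 238·(-1) = 149)
  q = 1: r = 89, s = 0 − 1·1 = -1, t = 1 − 1·(-1) = 2  (check: 387·(-1) + 238·2 = 89)
  q = 1: r = 60, s = 1 − 1·(-1) = 2, t = -1 − 1·2 = -3  (check: 387·2 + 238·(-3) = 60)
  q = 1: r = 29, s = -1 − 1·2 = -3, t = 2 − 1·(-3) = 5  (check: 387·(-3) + 238·5 = 29)
  q = 2: r = 2, s = 2 − 2·(-3) = 8, t = -3 − 2·5 = -13  (check: 387·8 + 238·(-13) = 2)
  q = 14: r = 1, s = -3 − 14·8 = -115, t = 5 − 14·(-13) = 187  (check: 387·(-115) + 238·187 = 1)
The row with r = 1 (the gcd) gives the Bezout coefficients s = -115, t = 187.
Result: 387 · (-115) + 238 · (187) = 1.

gcd(387, 238) = 1; s = -115, t = 187 (check: 387·(-115) + 238·187 = 1).


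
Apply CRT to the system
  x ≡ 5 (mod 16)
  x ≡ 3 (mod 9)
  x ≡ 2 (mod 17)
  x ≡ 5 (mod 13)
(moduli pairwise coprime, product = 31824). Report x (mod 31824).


Product of moduli M = 16 · 9 · 17 · 13 = 31824.
Merge one congruence at a time:
  Start: x ≡ 5 (mod 16).
  Combine with x ≡ 3 (mod 9); new modulus lcm = 144.
    Write x = 5 + 16·t and substitute into x ≡ 3 (mod 9): 16·t ≡ 3 − 5 = -2 (mod 9).
    Reduce coefficients mod 9: 7·t ≡ 7 (mod 9).
    The inverse of 7 mod 9 is 4 (since 7·4 = 28 = 3·9 + 1), so t ≡ 4·7 = 28 ≡ 1 (mod 9).
    Then x = 5 + 16·1 = 21, valid modulo lcm(16, 9) = 144: x ≡ 21 (mod 144).
  Combine with x ≡ 2 (mod 17); new modulus lcm = 2448.
    Write x = 21 + 144·t and substitute into x ≡ 2 (mod 17): 144·t ≡ 2 − 21 = -19 (mod 17).
    Reduce coefficients mod 17: 8·t ≡ 15 (mod 17).
    The inverse of 8 mod 17 is 15 (since 8·15 = 120 = 7·17 + 1), so t ≡ 15·15 = 225 ≡ 4 (mod 17).
    Then x = 21 + 144·4 = 597, valid modulo lcm(144, 17) = 2448: x ≡ 597 (mod 2448).
  Combine with x ≡ 5 (mod 13); new modulus lcm = 31824.
    Write x = 597 + 2448·t and substitute into x ≡ 5 (mod 13): 2448·t ≡ 5 − 597 = -592 (mod 13).
    Reduce coefficients mod 13: 4·t ≡ 6 (mod 13).
    The inverse of 4 mod 13 is 10 (since 4·10 = 40 = 3·13 + 1), so t ≡ 10·6 = 60 ≡ 8 (mod 13).
    Then x = 597 + 2448·8 = 20181, valid modulo lcm(2448, 13) = 31824: x ≡ 20181 (mod 31824).
Verify against each original: 20181 mod 16 = 5, 20181 mod 9 = 3, 20181 mod 17 = 2, 20181 mod 13 = 5.

x ≡ 20181 (mod 31824).


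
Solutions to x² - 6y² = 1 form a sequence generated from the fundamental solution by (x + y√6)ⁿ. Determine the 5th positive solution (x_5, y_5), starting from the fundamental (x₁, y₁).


Step 1: Find the fundamental solution (x₁, y₁) of x² - 6y² = 1.
  Expand √6 as a continued fraction. a₀ = ⌊√6⌋ = 2; iterate m_{k+1} = d_k·a_k − m_k, d_{k+1} = (6 − m_{k+1}²)/d_k, a_{k+1} = ⌊(a₀ + m_{k+1})/d_{k+1}⌋ (starting m₀ = 0, d₀ = 1), with convergents p_k = a_k·p_{k-1} + p_{k-2}, q_k = a_k·q_{k-1} + q_{k-2} (p₋₁ = 1, q₋₁ = 0):
  k = 0: a₀ = 2; p₀/q₀ = 2/1; p₀² − 6·q₀² = 4 − 6 = -2.
  k = 1: m = 2, d = 2, a = ⌊(2 + 2)/2⌋ = 2; p/q = (2·2 + 1)/(2·1 + 0) = 5/2; p² − 6·q² = 25 − 24 = 1.
  The first convergent with p² − 6·q² = 1 gives the fundamental solution (x₁, y₁) = (5, 2).
Step 2: Apply the recurrence (x_{n+1}, y_{n+1}) = (x₁x_n + 6y₁y_n, x₁y_n + y₁x_n) repeatedly.
  From (x_1, y_1) = (5, 2): x_2 = 5·5 + 6·2·2 = 49; y_2 = 5·2 + 2·5 = 20.
  From (x_2, y_2) = (49, 20): x_3 = 5·49 + 6·2·20 = 485; y_3 = 5·20 + 2·49 = 198.
  From (x_3, y_3) = (485, 198): x_4 = 5·485 + 6·2·198 = 4801; y_4 = 5·198 + 2·485 = 1960.
  From (x_4, y_4) = (4801, 1960): x_5 = 5·4801 + 6·2·1960 = 47525; y_5 = 5·1960 + 2·4801 = 19402.
Step 3: Verify x_5² - 6·y_5² = 2258625625 - 2258625624 = 1 (should be 1). ✓

(x_1, y_1) = (5, 2); (x_5, y_5) = (47525, 19402).


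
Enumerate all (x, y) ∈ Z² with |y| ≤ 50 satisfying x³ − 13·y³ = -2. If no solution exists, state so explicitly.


The equation is x³ - 13y³ = -2. For fixed y, x³ = 13·y³ − 2, so a solution requires the RHS to be a perfect cube.
Strategy: iterate y from -50 to 50, compute RHS = 13·y³ − 2, and check whether it is a (positive or negative) perfect cube.
Check small values of y:
  y = 0: RHS = -2 is not a perfect cube.
  y = 1: RHS = 11 is not a perfect cube.
  y = -1: RHS = -15 is not a perfect cube.
  y = 2: RHS = 102 is not a perfect cube.
  y = -2: RHS = -106 is not a perfect cube.
  y = 3: RHS = 349 is not a perfect cube.
  y = -3: RHS = -353 is not a perfect cube.
Continuing the search up to |y| = 50 finds no solutions either.
No (x, y) in the scanned range satisfies the equation.

No integer solutions with |y| ≤ 50.


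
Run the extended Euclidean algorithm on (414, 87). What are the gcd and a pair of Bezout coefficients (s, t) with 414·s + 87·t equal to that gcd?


Euclidean algorithm on (414, 87) — divide until remainder is 0:
  414 = 4 · 87 + 66
  87 = 1 · 66 + 21
  66 = 3 · 21 + 3
  21 = 7 · 3 + 0
gcd(414, 87) = 3.
Track Bezout coefficients alongside the remainders: start with r₀ = 414 = a·1 + b·0 (s = 1, t = 0) and r₁ = 87 = a·0 + b·1 (s = 0, t = 1); each new remainder r_{k+1} = r_{k-1} − q_k·r_k inherits s_{k+1} = s_{k-1} − q_k·s_k, t_{k+1} = t_{k-1} − q_k·t_k, so r_k = a·s_k + b·t_k at every step:
  q = 4: r = 66, s = 1 − 4·0 = 1, t = 0 − 4·1 = -4  (check: 414·1 + 87·(-4) = 66)
  q = 1: r = 21, s = 0 − 1·1 = -1, t = 1 − 1·(-4) = 5  (check: 414·(-1) + 87·5 = 21)
  q = 3: r = 3, s = 1 − 3·(-1) = 4, t = -4 − 3·5 = -19  (check: 414·4 + 87·(-19) = 3)
The row with r = 3 (the gcd) gives the Bezout coefficients s = 4, t = -19.
Result: 414 · (4) + 87 · (-19) = 3.

gcd(414, 87) = 3; s = 4, t = -19 (check: 414·4 + 87·(-19) = 3).


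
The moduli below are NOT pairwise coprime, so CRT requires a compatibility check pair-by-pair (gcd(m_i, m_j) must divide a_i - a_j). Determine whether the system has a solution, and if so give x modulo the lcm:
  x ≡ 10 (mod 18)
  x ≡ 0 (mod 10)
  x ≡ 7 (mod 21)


Moduli 18, 10, 21 are not pairwise coprime, so CRT works modulo lcm(m_i) when all pairwise compatibility conditions hold.
Pairwise compatibility: gcd(m_i, m_j) must divide a_i - a_j for every pair.
Merge one congruence at a time:
  Start: x ≡ 10 (mod 18).
  Combine with x ≡ 0 (mod 10): gcd(18, 10) = 2; 0 - 10 = -10, which IS divisible by 2, so compatible.
    Write x = 10 + 18·t and substitute into x ≡ 0 (mod 10): 18·t ≡ 0 − 10 = -10 (mod 10).
    Divide the congruence (and modulus) by g = 2: 9·t ≡ -5 (mod 5).
    Reduce coefficients mod 5: 4·t ≡ 0 (mod 5).
    The inverse of 4 mod 5 is 4 (since 4·4 = 16 = 3·5 + 1), so t ≡ 4·0 = 0 ≡ 0 (mod 5).
    Then x = 10 + 18·0 = 10, valid modulo lcm(18, 10) = 90: x ≡ 10 (mod 90).
  Combine with x ≡ 7 (mod 21): gcd(90, 21) = 3; 7 - 10 = -3, which IS divisible by 3, so compatible.
    Write x = 10 + 90·t and substitute into x ≡ 7 (mod 21): 90·t ≡ 7 − 10 = -3 (mod 21).
    Divide the congruence (and modulus) by g = 3: 30·t ≡ -1 (mod 7).
    Reduce coefficients mod 7: 2·t ≡ 6 (mod 7).
    The inverse of 2 mod 7 is 4 (since 2·4 = 8 = 1·7 + 1), so t ≡ 4·6 = 24 ≡ 3 (mod 7).
    Then x = 10 + 90·3 = 280, valid modulo lcm(90, 21) = 630: x ≡ 280 (mod 630).
Verify: 280 mod 18 = 10, 280 mod 10 = 0, 280 mod 21 = 7.

x ≡ 280 (mod 630).


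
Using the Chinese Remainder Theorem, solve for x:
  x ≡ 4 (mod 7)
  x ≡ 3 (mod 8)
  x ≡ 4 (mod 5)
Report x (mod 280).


Moduli 7, 8, 5 are pairwise coprime; by CRT there is a unique solution modulo M = 7 · 8 · 5 = 280.
Solve pairwise, accumulating the modulus:
  Start with x ≡ 4 (mod 7).
  Combine with x ≡ 3 (mod 8): since gcd(7, 8) = 1, we get a unique residue mod 56.
    Write x = 4 + 7·t and substitute into x ≡ 3 (mod 8): 7·t ≡ 3 − 4 = -1 (mod 8).
    Reduce coefficients mod 8: 7·t ≡ 7 (mod 8).
    The inverse of 7 mod 8 is 7 (since 7·7 = 49 = 6·8 + 1), so t ≡ 7·7 = 49 ≡ 1 (mod 8).
    Then x = 4 + 7·1 = 11, valid modulo lcm(7, 8) = 56: x ≡ 11 (mod 56).
  Combine with x ≡ 4 (mod 5): since gcd(56, 5) = 1, we get a unique residue mod 280.
    Write x = 11 + 56·t and substitute into x ≡ 4 (mod 5): 56·t ≡ 4 − 11 = -7 (mod 5).
    Reduce coefficients mod 5: 1·t ≡ 3 (mod 5).
    So t ≡ 3 (mod 5).
    Then x = 11 + 56·3 = 179, valid modulo lcm(56, 5) = 280: x ≡ 179 (mod 280).
Verify: 179 mod 7 = 4 ✓, 179 mod 8 = 3 ✓, 179 mod 5 = 4 ✓.

x ≡ 179 (mod 280).


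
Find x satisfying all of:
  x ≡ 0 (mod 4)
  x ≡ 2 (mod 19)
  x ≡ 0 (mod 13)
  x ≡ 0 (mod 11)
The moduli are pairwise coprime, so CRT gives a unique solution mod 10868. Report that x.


Product of moduli M = 4 · 19 · 13 · 11 = 10868.
Merge one congruence at a time:
  Start: x ≡ 0 (mod 4).
  Combine with x ≡ 2 (mod 19); new modulus lcm = 76.
    Write x = 0 + 4·t and substitute into x ≡ 2 (mod 19): 4·t ≡ 2 − 0 = 2 (mod 19).
    The inverse of 4 mod 19 is 5 (since 4·5 = 20 = 1·19 + 1), so t ≡ 5·2 = 10 ≡ 10 (mod 19).
    Then x = 0 + 4·10 = 40, valid modulo lcm(4, 19) = 76: x ≡ 40 (mod 76).
  Combine with x ≡ 0 (mod 13); new modulus lcm = 988.
    Write x = 40 + 76·t and substitute into x ≡ 0 (mod 13): 76·t ≡ 0 − 40 = -40 (mod 13).
    Reduce coefficients mod 13: 11·t ≡ 12 (mod 13).
    The inverse of 11 mod 13 is 6 (since 11·6 = 66 = 5·13 + 1), so t ≡ 6·12 = 72 ≡ 7 (mod 13).
    Then x = 40 + 76·7 = 572, valid modulo lcm(76, 13) = 988: x ≡ 572 (mod 988).
  Combine with x ≡ 0 (mod 11); new modulus lcm = 10868.
    Write x = 572 + 988·t and substitute into x ≡ 0 (mod 11): 988·t ≡ 0 − 572 = -572 (mod 11).
    Reduce coefficients mod 11: 9·t ≡ 0 (mod 11).
    The inverse of 9 mod 11 is 5 (since 9·5 = 45 = 4·11 + 1), so t ≡ 5·0 = 0 ≡ 0 (mod 11).
    Then x = 572 + 988·0 = 572, valid modulo lcm(988, 11) = 10868: x ≡ 572 (mod 10868).
Verify against each original: 572 mod 4 = 0, 572 mod 19 = 2, 572 mod 13 = 0, 572 mod 11 = 0.

x ≡ 572 (mod 10868).


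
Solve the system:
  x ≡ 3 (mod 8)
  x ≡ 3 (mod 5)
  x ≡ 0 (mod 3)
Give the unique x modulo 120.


Moduli 8, 5, 3 are pairwise coprime; by CRT there is a unique solution modulo M = 8 · 5 · 3 = 120.
Solve pairwise, accumulating the modulus:
  Start with x ≡ 3 (mod 8).
  Combine with x ≡ 3 (mod 5): since gcd(8, 5) = 1, we get a unique residue mod 40.
    Write x = 3 + 8·t and substitute into x ≡ 3 (mod 5): 8·t ≡ 3 − 3 = 0 (mod 5).
    Reduce coefficients mod 5: 3·t ≡ 0 (mod 5).
    The inverse of 3 mod 5 is 2 (since 3·2 = 6 = 1·5 + 1), so t ≡ 2·0 = 0 ≡ 0 (mod 5).
    Then x = 3 + 8·0 = 3, valid modulo lcm(8, 5) = 40: x ≡ 3 (mod 40).
  Combine with x ≡ 0 (mod 3): since gcd(40, 3) = 1, we get a unique residue mod 120.
    Write x = 3 + 40·t and substitute into x ≡ 0 (mod 3): 40·t ≡ 0 − 3 = -3 (mod 3).
    Reduce coefficients mod 3: 1·t ≡ 0 (mod 3).
    So t ≡ 0 (mod 3).
    Then x = 3 + 40·0 = 3, valid modulo lcm(40, 3) = 120: x ≡ 3 (mod 120).
Verify: 3 mod 8 = 3 ✓, 3 mod 5 = 3 ✓, 3 mod 3 = 0 ✓.

x ≡ 3 (mod 120).


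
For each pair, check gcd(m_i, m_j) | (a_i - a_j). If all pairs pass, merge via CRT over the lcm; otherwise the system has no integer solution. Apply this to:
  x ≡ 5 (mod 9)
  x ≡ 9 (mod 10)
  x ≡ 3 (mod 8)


Moduli 9, 10, 8 are not pairwise coprime, so CRT works modulo lcm(m_i) when all pairwise compatibility conditions hold.
Pairwise compatibility: gcd(m_i, m_j) must divide a_i - a_j for every pair.
Merge one congruence at a time:
  Start: x ≡ 5 (mod 9).
  Combine with x ≡ 9 (mod 10): gcd(9, 10) = 1; 9 - 5 = 4, which IS divisible by 1, so compatible.
    Write x = 5 + 9·t and substitute into x ≡ 9 (mod 10): 9·t ≡ 9 − 5 = 4 (mod 10).
    The inverse of 9 mod 10 is 9 (since 9·9 = 81 = 8·10 + 1), so t ≡ 9·4 = 36 ≡ 6 (mod 10).
    Then x = 5 + 9·6 = 59, valid modulo lcm(9, 10) = 90: x ≡ 59 (mod 90).
  Combine with x ≡ 3 (mod 8): gcd(90, 8) = 2; 3 - 59 = -56, which IS divisible by 2, so compatible.
    Write x = 59 + 90·t and substitute into x ≡ 3 (mod 8): 90·t ≡ 3 − 59 = -56 (mod 8).
    Divide the congruence (and modulus) by g = 2: 45·t ≡ -28 (mod 4).
    Reduce coefficients mod 4: 1·t ≡ 0 (mod 4).
    So t ≡ 0 (mod 4).
    Then x = 59 + 90·0 = 59, valid modulo lcm(90, 8) = 360: x ≡ 59 (mod 360).
Verify: 59 mod 9 = 5, 59 mod 10 = 9, 59 mod 8 = 3.

x ≡ 59 (mod 360).


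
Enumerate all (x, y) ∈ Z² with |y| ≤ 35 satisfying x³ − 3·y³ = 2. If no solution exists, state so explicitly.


The equation is x³ - 3y³ = 2. For fixed y, x³ = 3·y³ + 2, so a solution requires the RHS to be a perfect cube.
Strategy: iterate y from -35 to 35, compute RHS = 3·y³ + 2, and check whether it is a (positive or negative) perfect cube.
Check small values of y:
  y = 0: RHS = 2 is not a perfect cube.
  y = 1: RHS = 5 is not a perfect cube.
  y = -1: RHS = -1 = (-1)³ ⇒ x = -1 works.
  y = 2: RHS = 26 is not a perfect cube.
  y = -2: RHS = -22 is not a perfect cube.
  y = 3: RHS = 83 is not a perfect cube.
  y = -3: RHS = -79 is not a perfect cube.
Continuing the search up to |y| = 35 finds no further solutions beyond those listed.
Collected solutions: (-1, -1).

Solutions (with |y| ≤ 35): (-1, -1).


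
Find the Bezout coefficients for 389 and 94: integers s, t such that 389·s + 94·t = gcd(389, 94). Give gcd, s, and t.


Euclidean algorithm on (389, 94) — divide until remainder is 0:
  389 = 4 · 94 + 13
  94 = 7 · 13 + 3
  13 = 4 · 3 + 1
  3 = 3 · 1 + 0
gcd(389, 94) = 1.
Track Bezout coefficients alongside the remainders: start with r₀ = 389 = a·1 + b·0 (s = 1, t = 0) and r₁ = 94 = a·0 + b·1 (s = 0, t = 1); each new remainder r_{k+1} = r_{k-1} − q_k·r_k inherits s_{k+1} = s_{k-1} − q_k·s_k, t_{k+1} = t_{k-1} − q_k·t_k, so r_k = a·s_k + b·t_k at every step:
  q = 4: r = 13, s = 1 − 4·0 = 1, t = 0 − 4·1 = -4  (check: 389·1 + 94·(-4) = 13)
  q = 7: r = 3, s = 0 − 7·1 = -7, t = 1 − 7·(-4) = 29  (check: 389·(-7) + 94·29 = 3)
  q = 4: r = 1, s = 1 − 4·(-7) = 29, t = -4 − 4·29 = -120  (check: 389·29 + 94·(-120) = 1)
The row with r = 1 (the gcd) gives the Bezout coefficients s = 29, t = -120.
Result: 389 · (29) + 94 · (-120) = 1.

gcd(389, 94) = 1; s = 29, t = -120 (check: 389·29 + 94·(-120) = 1).


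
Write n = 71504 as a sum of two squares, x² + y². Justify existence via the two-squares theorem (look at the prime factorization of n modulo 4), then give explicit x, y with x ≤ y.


Step 1: Factor n = 71504 = 2^4 · 41 · 109.
Step 2: Check the mod-4 condition on each prime factor: 2 = 2 (special); 41 ≡ 1 (mod 4), exponent 1; 109 ≡ 1 (mod 4), exponent 1.
All primes ≡ 3 (mod 4) appear to even exponent (or don't appear), so by the two-squares theorem n IS expressible as a sum of two squares.
Step 3: Build a representation. Group n = k² · m with k = 4 and m = 41 · 109 = 4469 (a product of primes ≡ 1 (mod 4)); a representation of m scales to one of n via (k·x)² + (k·y)² = k²(x² + y²). Each prime p ≡ 1 (mod 4) is itself a sum of two squares; find a² by testing p − a² for a perfect square:
  41: 41 − 1² = 40, 41 − 2² = 37, 41 − 3² = 32, 41 − 4² = 25 = 5² ⇒ 41 = 4² + 5².
  109: 109 − 1² = 108, 109 − 2² = 105, 109 − 3² = 100 = 10² ⇒ 109 = 3² + 10².
  Combine using the Brahmagupta–Fibonacci identity (a² + b²)(c² + d²) = (ac − bd)² + (ad + bc)² = (ac + bd)² + (ad − bc)²:
  41 · 109 = 4469: from (4² + 5²)(3² + 10²), take (4·3 − 5·10, 4·10 + 5·3) = (12 − 50, 40 + 15) = (-38, 55); dropping signs (only squares matter) gives (38, 55); check 38² + 55² = 1444 + 3025 = 4469 ✓.
  Scale by k = 4: (4·38, 4·55) = (152, 220).
Step 4: Order so x ≤ y and verify: 152² + 220² = 23104 + 48400 = 71504 = n. ✓

n = 71504 = 152² + 220² (one valid representation with x ≤ y).


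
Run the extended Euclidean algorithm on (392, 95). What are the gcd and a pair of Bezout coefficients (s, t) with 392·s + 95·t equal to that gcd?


Euclidean algorithm on (392, 95) — divide until remainder is 0:
  392 = 4 · 95 + 12
  95 = 7 · 12 + 11
  12 = 1 · 11 + 1
  11 = 11 · 1 + 0
gcd(392, 95) = 1.
Track Bezout coefficients alongside the remainders: start with r₀ = 392 = a·1 + b·0 (s = 1, t = 0) and r₁ = 95 = a·0 + b·1 (s = 0, t = 1); each new remainder r_{k+1} = r_{k-1} − q_k·r_k inherits s_{k+1} = s_{k-1} − q_k·s_k, t_{k+1} = t_{k-1} − q_k·t_k, so r_k = a·s_k + b·t_k at every step:
  q = 4: r = 12, s = 1 − 4·0 = 1, t = 0 − 4·1 = -4  (check: 392·1 + 95·(-4) = 12)
  q = 7: r = 11, s = 0 − 7·1 = -7, t = 1 − 7·(-4) = 29  (check: 392·(-7) + 95·29 = 11)
  q = 1: r = 1, s = 1 − 1·(-7) = 8, t = -4 − 1·29 = -33  (check: 392·8 + 95·(-33) = 1)
The row with r = 1 (the gcd) gives the Bezout coefficients s = 8, t = -33.
Result: 392 · (8) + 95 · (-33) = 1.

gcd(392, 95) = 1; s = 8, t = -33 (check: 392·8 + 95·(-33) = 1).


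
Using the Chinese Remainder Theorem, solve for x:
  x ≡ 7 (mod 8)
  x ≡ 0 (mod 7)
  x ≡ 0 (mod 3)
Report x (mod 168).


Moduli 8, 7, 3 are pairwise coprime; by CRT there is a unique solution modulo M = 8 · 7 · 3 = 168.
Solve pairwise, accumulating the modulus:
  Start with x ≡ 7 (mod 8).
  Combine with x ≡ 0 (mod 7): since gcd(8, 7) = 1, we get a unique residue mod 56.
    Write x = 7 + 8·t and substitute into x ≡ 0 (mod 7): 8·t ≡ 0 − 7 = -7 (mod 7).
    Reduce coefficients mod 7: 1·t ≡ 0 (mod 7).
    So t ≡ 0 (mod 7).
    Then x = 7 + 8·0 = 7, valid modulo lcm(8, 7) = 56: x ≡ 7 (mod 56).
  Combine with x ≡ 0 (mod 3): since gcd(56, 3) = 1, we get a unique residue mod 168.
    Write x = 7 + 56·t and substitute into x ≡ 0 (mod 3): 56·t ≡ 0 − 7 = -7 (mod 3).
    Reduce coefficients mod 3: 2·t ≡ 2 (mod 3).
    The inverse of 2 mod 3 is 2 (since 2·2 = 4 = 1·3 + 1), so t ≡ 2·2 = 4 ≡ 1 (mod 3).
    Then x = 7 + 56·1 = 63, valid modulo lcm(56, 3) = 168: x ≡ 63 (mod 168).
Verify: 63 mod 8 = 7 ✓, 63 mod 7 = 0 ✓, 63 mod 3 = 0 ✓.

x ≡ 63 (mod 168).


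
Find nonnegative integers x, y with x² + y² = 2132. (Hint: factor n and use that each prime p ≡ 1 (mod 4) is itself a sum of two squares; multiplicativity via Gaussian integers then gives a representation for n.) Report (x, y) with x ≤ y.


Step 1: Factor n = 2132 = 2^2 · 13 · 41.
Step 2: Check the mod-4 condition on each prime factor: 2 = 2 (special); 13 ≡ 1 (mod 4), exponent 1; 41 ≡ 1 (mod 4), exponent 1.
All primes ≡ 3 (mod 4) appear to even exponent (or don't appear), so by the two-squares theorem n IS expressible as a sum of two squares.
Step 3: Build a representation. Group n = k² · m with k = 2 and m = 13 · 41 = 533 (a product of primes ≡ 1 (mod 4)); a representation of m scales to one of n via (k·x)² + (k·y)² = k²(x² + y²). Each prime p ≡ 1 (mod 4) is itself a sum of two squares; find a² by testing p − a² for a perfect square:
  13: 13 − 1² = 12, 13 − 2² = 9 = 3² ⇒ 13 = 2² + 3².
  41: 41 − 1² = 40, 41 − 2² = 37, 41 − 3² = 32, 41 − 4² = 25 = 5² ⇒ 41 = 4² + 5².
  Combine using the Brahmagupta–Fibonacci identity (a² + b²)(c² + d²) = (ac − bd)² + (ad + bc)² = (ac + bd)² + (ad − bc)²:
  13 · 41 = 533: from (2² + 3²)(4² + 5²), take (2·4 − 3·5, 2·5 + 3·4) = (8 − 15, 10 + 12) = (-7, 22); dropping signs (only squares matter) gives (7, 22); check 7² + 22² = 49 + 484 = 533 ✓.
  Scale by k = 2: (2·7, 2·22) = (14, 44).
Step 4: Order so x ≤ y and verify: 14² + 44² = 196 + 1936 = 2132 = n. ✓

n = 2132 = 14² + 44² (one valid representation with x ≤ y).


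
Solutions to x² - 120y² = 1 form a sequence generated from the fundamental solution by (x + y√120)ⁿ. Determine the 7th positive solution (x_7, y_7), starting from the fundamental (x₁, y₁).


Step 1: Find the fundamental solution (x₁, y₁) of x² - 120y² = 1.
  Expand √120 as a continued fraction. a₀ = ⌊√120⌋ = 10; iterate m_{k+1} = d_k·a_k − m_k, d_{k+1} = (120 − m_{k+1}²)/d_k, a_{k+1} = ⌊(a₀ + m_{k+1})/d_{k+1}⌋ (starting m₀ = 0, d₀ = 1), with convergents p_k = a_k·p_{k-1} + p_{k-2}, q_k = a_k·q_{k-1} + q_{k-2} (p₋₁ = 1, q₋₁ = 0):
  k = 0: a₀ = 10; p₀/q₀ = 10/1; p₀² − 120·q₀² = 100 − 120 = -20.
  k = 1: m = 10, d = 20, a = ⌊(10 + 10)/20⌋ = 1; p/q = (1·10 + 1)/(1·1 + 0) = 11/1; p² − 120·q² = 121 − 120 = 1.
  The first convergent with p² − 120·q² = 1 gives the fundamental solution (x₁, y₁) = (11, 1).
Step 2: Apply the recurrence (x_{n+1}, y_{n+1}) = (x₁x_n + 120y₁y_n, x₁y_n + y₁x_n) repeatedly.
  From (x_1, y_1) = (11, 1): x_2 = 11·11 + 120·1·1 = 241; y_2 = 11·1 + 1·11 = 22.
  From (x_2, y_2) = (241, 22): x_3 = 11·241 + 120·1·22 = 5291; y_3 = 11·22 + 1·241 = 483.
  From (x_3, y_3) = (5291, 483): x_4 = 11·5291 + 120·1·483 = 116161; y_4 = 11·483 + 1·5291 = 10604.
  From (x_4, y_4) = (116161, 10604): x_5 = 11·116161 + 120·1·10604 = 2550251; y_5 = 11·10604 + 1·116161 = 232805.
  From (x_5, y_5) = (2550251, 232805): x_6 = 11·2550251 + 120·1·232805 = 55989361; y_6 = 11·232805 + 1·2550251 = 5111106.
  From (x_6, y_6) = (55989361, 5111106): x_7 = 11·55989361 + 120·1·5111106 = 1229215691; y_7 = 11·5111106 + 1·55989361 = 112211527.
Step 3: Verify x_7² - 120·y_7² = 1510971215000607481 - 1510971215000607480 = 1 (should be 1). ✓

(x_1, y_1) = (11, 1); (x_7, y_7) = (1229215691, 112211527).


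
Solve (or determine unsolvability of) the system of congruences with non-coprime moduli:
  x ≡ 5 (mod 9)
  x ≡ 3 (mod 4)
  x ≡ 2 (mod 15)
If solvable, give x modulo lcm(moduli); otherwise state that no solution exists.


Moduli 9, 4, 15 are not pairwise coprime, so CRT works modulo lcm(m_i) when all pairwise compatibility conditions hold.
Pairwise compatibility: gcd(m_i, m_j) must divide a_i - a_j for every pair.
Merge one congruence at a time:
  Start: x ≡ 5 (mod 9).
  Combine with x ≡ 3 (mod 4): gcd(9, 4) = 1; 3 - 5 = -2, which IS divisible by 1, so compatible.
    Write x = 5 + 9·t and substitute into x ≡ 3 (mod 4): 9·t ≡ 3 − 5 = -2 (mod 4).
    Reduce coefficients mod 4: 1·t ≡ 2 (mod 4).
    So t ≡ 2 (mod 4).
    Then x = 5 + 9·2 = 23, valid modulo lcm(9, 4) = 36: x ≡ 23 (mod 36).
  Combine with x ≡ 2 (mod 15): gcd(36, 15) = 3; 2 - 23 = -21, which IS divisible by 3, so compatible.
    Write x = 23 + 36·t and substitute into x ≡ 2 (mod 15): 36·t ≡ 2 − 23 = -21 (mod 15).
    Divide the congruence (and modulus) by g = 3: 12·t ≡ -7 (mod 5).
    Reduce coefficients mod 5: 2·t ≡ 3 (mod 5).
    The inverse of 2 mod 5 is 3 (since 2·3 = 6 = 1·5 + 1), so t ≡ 3·3 = 9 ≡ 4 (mod 5).
    Then x = 23 + 36·4 = 167, valid modulo lcm(36, 15) = 180: x ≡ 167 (mod 180).
Verify: 167 mod 9 = 5, 167 mod 4 = 3, 167 mod 15 = 2.

x ≡ 167 (mod 180).


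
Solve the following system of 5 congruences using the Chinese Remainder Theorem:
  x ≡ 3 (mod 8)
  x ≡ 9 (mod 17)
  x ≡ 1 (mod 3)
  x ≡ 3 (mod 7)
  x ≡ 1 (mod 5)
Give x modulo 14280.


Product of moduli M = 8 · 17 · 3 · 7 · 5 = 14280.
Merge one congruence at a time:
  Start: x ≡ 3 (mod 8).
  Combine with x ≡ 9 (mod 17); new modulus lcm = 136.
    Write x = 3 + 8·t and substitute into x ≡ 9 (mod 17): 8·t ≡ 9 − 3 = 6 (mod 17).
    The inverse of 8 mod 17 is 15 (since 8·15 = 120 = 7·17 + 1), so t ≡ 15·6 = 90 ≡ 5 (mod 17).
    Then x = 3 + 8·5 = 43, valid modulo lcm(8, 17) = 136: x ≡ 43 (mod 136).
  Combine with x ≡ 1 (mod 3); new modulus lcm = 408.
    Write x = 43 + 136·t and substitute into x ≡ 1 (mod 3): 136·t ≡ 1 − 43 = -42 (mod 3).
    Reduce coefficients mod 3: 1·t ≡ 0 (mod 3).
    So t ≡ 0 (mod 3).
    Then x = 43 + 136·0 = 43, valid modulo lcm(136, 3) = 408: x ≡ 43 (mod 408).
  Combine with x ≡ 3 (mod 7); new modulus lcm = 2856.
    Write x = 43 + 408·t and substitute into x ≡ 3 (mod 7): 408·t ≡ 3 − 43 = -40 (mod 7).
    Reduce coefficients mod 7: 2·t ≡ 2 (mod 7).
    The inverse of 2 mod 7 is 4 (since 2·4 = 8 = 1·7 + 1), so t ≡ 4·2 = 8 ≡ 1 (mod 7).
    Then x = 43 + 408·1 = 451, valid modulo lcm(408, 7) = 2856: x ≡ 451 (mod 2856).
  Combine with x ≡ 1 (mod 5); new modulus lcm = 14280.
    Write x = 451 + 2856·t and substitute into x ≡ 1 (mod 5): 2856·t ≡ 1 − 451 = -450 (mod 5).
    Reduce coefficients mod 5: 1·t ≡ 0 (mod 5).
    So t ≡ 0 (mod 5).
    Then x = 451 + 2856·0 = 451, valid modulo lcm(2856, 5) = 14280: x ≡ 451 (mod 14280).
Verify against each original: 451 mod 8 = 3, 451 mod 17 = 9, 451 mod 3 = 1, 451 mod 7 = 3, 451 mod 5 = 1.

x ≡ 451 (mod 14280).


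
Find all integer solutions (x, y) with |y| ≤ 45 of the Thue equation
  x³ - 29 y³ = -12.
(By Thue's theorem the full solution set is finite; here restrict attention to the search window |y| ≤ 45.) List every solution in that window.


The equation is x³ - 29y³ = -12. For fixed y, x³ = 29·y³ − 12, so a solution requires the RHS to be a perfect cube.
Strategy: iterate y from -45 to 45, compute RHS = 29·y³ − 12, and check whether it is a (positive or negative) perfect cube.
Check small values of y:
  y = 0: RHS = -12 is not a perfect cube.
  y = 1: RHS = 17 is not a perfect cube.
  y = -1: RHS = -41 is not a perfect cube.
  y = 2: RHS = 220 is not a perfect cube.
  y = -2: RHS = -244 is not a perfect cube.
  y = 3: RHS = 771 is not a perfect cube.
  y = -3: RHS = -795 is not a perfect cube.
Continuing the search up to |y| = 45 finds no solutions either.
No (x, y) in the scanned range satisfies the equation.

No integer solutions with |y| ≤ 45.


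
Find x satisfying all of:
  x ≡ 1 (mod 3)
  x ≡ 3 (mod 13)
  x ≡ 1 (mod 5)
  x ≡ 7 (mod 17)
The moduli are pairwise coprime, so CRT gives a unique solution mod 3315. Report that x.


Product of moduli M = 3 · 13 · 5 · 17 = 3315.
Merge one congruence at a time:
  Start: x ≡ 1 (mod 3).
  Combine with x ≡ 3 (mod 13); new modulus lcm = 39.
    Write x = 1 + 3·t and substitute into x ≡ 3 (mod 13): 3·t ≡ 3 − 1 = 2 (mod 13).
    The inverse of 3 mod 13 is 9 (since 3·9 = 27 = 2·13 + 1), so t ≡ 9·2 = 18 ≡ 5 (mod 13).
    Then x = 1 + 3·5 = 16, valid modulo lcm(3, 13) = 39: x ≡ 16 (mod 39).
  Combine with x ≡ 1 (mod 5); new modulus lcm = 195.
    Write x = 16 + 39·t and substitute into x ≡ 1 (mod 5): 39·t ≡ 1 − 16 = -15 (mod 5).
    Reduce coefficients mod 5: 4·t ≡ 0 (mod 5).
    The inverse of 4 mod 5 is 4 (since 4·4 = 16 = 3·5 + 1), so t ≡ 4·0 = 0 ≡ 0 (mod 5).
    Then x = 16 + 39·0 = 16, valid modulo lcm(39, 5) = 195: x ≡ 16 (mod 195).
  Combine with x ≡ 7 (mod 17); new modulus lcm = 3315.
    Write x = 16 + 195·t and substitute into x ≡ 7 (mod 17): 195·t ≡ 7 − 16 = -9 (mod 17).
    Reduce coefficients mod 17: 8·t ≡ 8 (mod 17).
    The inverse of 8 mod 17 is 15 (since 8·15 = 120 = 7·17 + 1), so t ≡ 15·8 = 120 ≡ 1 (mod 17).
    Then x = 16 + 195·1 = 211, valid modulo lcm(195, 17) = 3315: x ≡ 211 (mod 3315).
Verify against each original: 211 mod 3 = 1, 211 mod 13 = 3, 211 mod 5 = 1, 211 mod 17 = 7.

x ≡ 211 (mod 3315).


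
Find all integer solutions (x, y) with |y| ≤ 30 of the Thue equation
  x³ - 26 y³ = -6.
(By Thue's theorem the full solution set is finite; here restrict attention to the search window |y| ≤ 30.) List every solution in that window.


The equation is x³ - 26y³ = -6. For fixed y, x³ = 26·y³ − 6, so a solution requires the RHS to be a perfect cube.
Strategy: iterate y from -30 to 30, compute RHS = 26·y³ − 6, and check whether it is a (positive or negative) perfect cube.
Check small values of y:
  y = 0: RHS = -6 is not a perfect cube.
  y = 1: RHS = 20 is not a perfect cube.
  y = -1: RHS = -32 is not a perfect cube.
  y = 2: RHS = 202 is not a perfect cube.
  y = -2: RHS = -214 is not a perfect cube.
  y = 3: RHS = 696 is not a perfect cube.
  y = -3: RHS = -708 is not a perfect cube.
Continuing the search up to |y| = 30 finds no solutions either.
No (x, y) in the scanned range satisfies the equation.

No integer solutions with |y| ≤ 30.


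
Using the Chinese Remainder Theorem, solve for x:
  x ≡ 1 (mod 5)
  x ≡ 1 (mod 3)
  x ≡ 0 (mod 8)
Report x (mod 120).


Moduli 5, 3, 8 are pairwise coprime; by CRT there is a unique solution modulo M = 5 · 3 · 8 = 120.
Solve pairwise, accumulating the modulus:
  Start with x ≡ 1 (mod 5).
  Combine with x ≡ 1 (mod 3): since gcd(5, 3) = 1, we get a unique residue mod 15.
    Write x = 1 + 5·t and substitute into x ≡ 1 (mod 3): 5·t ≡ 1 − 1 = 0 (mod 3).
    Reduce coefficients mod 3: 2·t ≡ 0 (mod 3).
    The inverse of 2 mod 3 is 2 (since 2·2 = 4 = 1·3 + 1), so t ≡ 2·0 = 0 ≡ 0 (mod 3).
    Then x = 1 + 5·0 = 1, valid modulo lcm(5, 3) = 15: x ≡ 1 (mod 15).
  Combine with x ≡ 0 (mod 8): since gcd(15, 8) = 1, we get a unique residue mod 120.
    Write x = 1 + 15·t and substitute into x ≡ 0 (mod 8): 15·t ≡ 0 − 1 = -1 (mod 8).
    Reduce coefficients mod 8: 7·t ≡ 7 (mod 8).
    The inverse of 7 mod 8 is 7 (since 7·7 = 49 = 6·8 + 1), so t ≡ 7·7 = 49 ≡ 1 (mod 8).
    Then x = 1 + 15·1 = 16, valid modulo lcm(15, 8) = 120: x ≡ 16 (mod 120).
Verify: 16 mod 5 = 1 ✓, 16 mod 3 = 1 ✓, 16 mod 8 = 0 ✓.

x ≡ 16 (mod 120).


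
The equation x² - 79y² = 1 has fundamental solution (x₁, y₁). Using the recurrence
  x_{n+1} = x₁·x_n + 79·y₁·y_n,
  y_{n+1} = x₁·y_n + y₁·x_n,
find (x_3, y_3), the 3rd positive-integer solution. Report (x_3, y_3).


Step 1: Find the fundamental solution (x₁, y₁) of x² - 79y² = 1.
  Expand √79 as a continued fraction. a₀ = ⌊√79⌋ = 8; iterate m_{k+1} = d_k·a_k − m_k, d_{k+1} = (79 − m_{k+1}²)/d_k, a_{k+1} = ⌊(a₀ + m_{k+1})/d_{k+1}⌋ (starting m₀ = 0, d₀ = 1), with convergents p_k = a_k·p_{k-1} + p_{k-2}, q_k = a_k·q_{k-1} + q_{k-2} (p₋₁ = 1, q₋₁ = 0):
  k = 0: a₀ = 8; p₀/q₀ = 8/1; p₀² − 79·q₀² = 64 − 79 = -15.
  k = 1: m = 8, d = 15, a = ⌊(8 + 8)/15⌋ = 1; p/q = (1·8 + 1)/(1·1 + 0) = 9/1; p² − 79·q² = 81 − 79 = 2.
  k = 2: m = 7, d = 2, a = ⌊(8 + 7)/2⌋ = 7; p/q = (7·9 + 8)/(7·1 + 1) = 71/8; p² − 79·q² = 5041 − 5056 = -15.
  k = 3: m = 7, d = 15, a = ⌊(8 + 7)/15⌋ = 1; p/q = (1·71 + 9)/(1·8 + 1) = 80/9; p² − 79·q² = 6400 − 6399 = 1.
  The first convergent with p² − 79·q² = 1 gives the fundamental solution (x₁, y₁) = (80, 9).
Step 2: Apply the recurrence (x_{n+1}, y_{n+1}) = (x₁x_n + 79y₁y_n, x₁y_n + y₁x_n) repeatedly.
  From (x_1, y_1) = (80, 9): x_2 = 80·80 + 79·9·9 = 12799; y_2 = 80·9 + 9·80 = 1440.
  From (x_2, y_2) = (12799, 1440): x_3 = 80·12799 + 79·9·1440 = 2047760; y_3 = 80·1440 + 9·12799 = 230391.
Step 3: Verify x_3² - 79·y_3² = 4193321017600 - 4193321017599 = 1 (should be 1). ✓

(x_1, y_1) = (80, 9); (x_3, y_3) = (2047760, 230391).


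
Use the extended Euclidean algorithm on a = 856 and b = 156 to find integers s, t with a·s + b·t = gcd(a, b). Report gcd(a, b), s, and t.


Euclidean algorithm on (856, 156) — divide until remainder is 0:
  856 = 5 · 156 + 76
  156 = 2 · 76 + 4
  76 = 19 · 4 + 0
gcd(856, 156) = 4.
Track Bezout coefficients alongside the remainders: start with r₀ = 856 = a·1 + b·0 (s = 1, t = 0) and r₁ = 156 = a·0 + b·1 (s = 0, t = 1); each new remainder r_{k+1} = r_{k-1} − q_k·r_k inherits s_{k+1} = s_{k-1} − q_k·s_k, t_{k+1} = t_{k-1} − q_k·t_k, so r_k = a·s_k + b·t_k at every step:
  q = 5: r = 76, s = 1 − 5·0 = 1, t = 0 − 5·1 = -5  (check: 856·1 + 156·(-5) = 76)
  q = 2: r = 4, s = 0 − 2·1 = -2, t = 1 − 2·(-5) = 11  (check: 856·(-2) + 156·11 = 4)
The row with r = 4 (the gcd) gives the Bezout coefficients s = -2, t = 11.
Result: 856 · (-2) + 156 · (11) = 4.

gcd(856, 156) = 4; s = -2, t = 11 (check: 856·(-2) + 156·11 = 4).


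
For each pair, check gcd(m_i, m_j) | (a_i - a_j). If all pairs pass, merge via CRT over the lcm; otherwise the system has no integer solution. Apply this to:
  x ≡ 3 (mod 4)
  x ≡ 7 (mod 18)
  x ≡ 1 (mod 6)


Moduli 4, 18, 6 are not pairwise coprime, so CRT works modulo lcm(m_i) when all pairwise compatibility conditions hold.
Pairwise compatibility: gcd(m_i, m_j) must divide a_i - a_j for every pair.
Merge one congruence at a time:
  Start: x ≡ 3 (mod 4).
  Combine with x ≡ 7 (mod 18): gcd(4, 18) = 2; 7 - 3 = 4, which IS divisible by 2, so compatible.
    Write x = 3 + 4·t and substitute into x ≡ 7 (mod 18): 4·t ≡ 7 − 3 = 4 (mod 18).
    Divide the congruence (and modulus) by g = 2: 2·t ≡ 2 (mod 9).
    The inverse of 2 mod 9 is 5 (since 2·5 = 10 = 1·9 + 1), so t ≡ 5·2 = 10 ≡ 1 (mod 9).
    Then x = 3 + 4·1 = 7, valid modulo lcm(4, 18) = 36: x ≡ 7 (mod 36).
  Combine with x ≡ 1 (mod 6): gcd(36, 6) = 6; 1 - 7 = -6, which IS divisible by 6, so compatible.
    Write x = 7 + 36·t and substitute into x ≡ 1 (mod 6): 36·t ≡ 1 − 7 = -6 (mod 6).
    Divide the congruence (and modulus) by g = 6: 6·t ≡ -1 (mod 1).
    Modulo 1 every t works; take t = 0.
    Then x = 7 + 36·0 = 7, valid modulo lcm(36, 6) = 36: x ≡ 7 (mod 36).
Verify: 7 mod 4 = 3, 7 mod 18 = 7, 7 mod 6 = 1.

x ≡ 7 (mod 36).


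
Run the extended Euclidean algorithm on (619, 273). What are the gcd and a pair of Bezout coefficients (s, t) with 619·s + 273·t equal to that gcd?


Euclidean algorithm on (619, 273) — divide until remainder is 0:
  619 = 2 · 273 + 73
  273 = 3 · 73 + 54
  73 = 1 · 54 + 19
  54 = 2 · 19 + 16
  19 = 1 · 16 + 3
  16 = 5 · 3 + 1
  3 = 3 · 1 + 0
gcd(619, 273) = 1.
Track Bezout coefficients alongside the remainders: start with r₀ = 619 = a·1 + b·0 (s = 1, t = 0) and r₁ = 273 = a·0 + b·1 (s = 0, t = 1); each new remainder r_{k+1} = r_{k-1} − q_k·r_k inherits s_{k+1} = s_{k-1} − q_k·s_k, t_{k+1} = t_{k-1} − q_k·t_k, so r_k = a·s_k + b·t_k at every step:
  q = 2: r = 73, s = 1 − 2·0 = 1, t = 0 − 2·1 = -2  (check: 619·1 + 273·(-2) = 73)
  q = 3: r = 54, s = 0 − 3·1 = -3, t = 1 − 3·(-2) = 7  (check: 619·(-3) + 273·7 = 54)
  q = 1: r = 19, s = 1 − 1·(-3) = 4, t = -2 − 1·7 = -9  (check: 619·4 + 273·(-9) = 19)
  q = 2: r = 16, s = -3 − 2·4 = -11, t = 7 − 2·(-9) = 25  (check: 619·(-11) + 273·25 = 16)
  q = 1: r = 3, s = 4 − 1·(-11) = 15, t = -9 − 1·25 = -34  (check: 619·15 + 273·(-34) = 3)
  q = 5: r = 1, s = -11 − 5·15 = -86, t = 25 − 5·(-34) = 195  (check: 619·(-86) + 273·195 = 1)
The row with r = 1 (the gcd) gives the Bezout coefficients s = -86, t = 195.
Result: 619 · (-86) + 273 · (195) = 1.

gcd(619, 273) = 1; s = -86, t = 195 (check: 619·(-86) + 273·195 = 1).


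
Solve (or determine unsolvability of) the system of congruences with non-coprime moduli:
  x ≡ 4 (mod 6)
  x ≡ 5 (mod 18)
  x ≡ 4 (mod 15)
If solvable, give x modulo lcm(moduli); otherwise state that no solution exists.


Moduli 6, 18, 15 are not pairwise coprime, so CRT works modulo lcm(m_i) when all pairwise compatibility conditions hold.
Pairwise compatibility: gcd(m_i, m_j) must divide a_i - a_j for every pair.
Merge one congruence at a time:
  Start: x ≡ 4 (mod 6).
  Combine with x ≡ 5 (mod 18): gcd(6, 18) = 6, and 5 - 4 = 1 is NOT divisible by 6.
    ⇒ system is inconsistent (no integer solution).

No solution (the system is inconsistent).
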